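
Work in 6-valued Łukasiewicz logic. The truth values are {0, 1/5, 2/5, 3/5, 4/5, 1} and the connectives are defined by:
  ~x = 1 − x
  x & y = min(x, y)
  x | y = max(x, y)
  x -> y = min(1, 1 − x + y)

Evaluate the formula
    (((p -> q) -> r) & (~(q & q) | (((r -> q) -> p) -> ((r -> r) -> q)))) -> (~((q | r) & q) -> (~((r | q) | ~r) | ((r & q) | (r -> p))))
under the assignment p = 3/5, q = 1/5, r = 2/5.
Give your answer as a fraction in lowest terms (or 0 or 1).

1

p -> q = 3/5 -> 1/5 = 3/5
(p -> q) -> r = 3/5 -> 2/5 = 4/5
q & q = 1/5 & 1/5 = 1/5
~(q & q) = ~1/5 = 4/5
r -> q = 2/5 -> 1/5 = 4/5
(r -> q) -> p = 4/5 -> 3/5 = 4/5
r -> r = 2/5 -> 2/5 = 1
(r -> r) -> q = 1 -> 1/5 = 1/5
((r -> q) -> p) -> ((r -> r) -> q) = 4/5 -> 1/5 = 2/5
~(q & q) | (((r -> q) -> p) -> ((r -> r) -> q)) = 4/5 | 2/5 = 4/5
((p -> q) -> r) & (~(q & q) | (((r -> q) -> p) -> ((r -> r) -> q))) = 4/5 & 4/5 = 4/5
q | r = 1/5 | 2/5 = 2/5
(q | r) & q = 2/5 & 1/5 = 1/5
~((q | r) & q) = ~1/5 = 4/5
r | q = 2/5 | 1/5 = 2/5
~r = ~2/5 = 3/5
(r | q) | ~r = 2/5 | 3/5 = 3/5
~((r | q) | ~r) = ~3/5 = 2/5
r & q = 2/5 & 1/5 = 1/5
r -> p = 2/5 -> 3/5 = 1
(r & q) | (r -> p) = 1/5 | 1 = 1
~((r | q) | ~r) | ((r & q) | (r -> p)) = 2/5 | 1 = 1
~((q | r) & q) -> (~((r | q) | ~r) | ((r & q) | (r -> p))) = 4/5 -> 1 = 1
(((p -> q) -> r) & (~(q & q) | (((r -> q) -> p) -> ((r -> r) -> q)))) -> (~((q | r) & q) -> (~((r | q) | ~r) | ((r & q) | (r -> p)))) = 4/5 -> 1 = 1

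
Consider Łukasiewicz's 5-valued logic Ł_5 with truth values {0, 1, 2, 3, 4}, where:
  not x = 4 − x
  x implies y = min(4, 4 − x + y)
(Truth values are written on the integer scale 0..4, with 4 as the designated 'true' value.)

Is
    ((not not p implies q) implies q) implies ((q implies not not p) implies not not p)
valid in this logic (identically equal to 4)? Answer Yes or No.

Yes

At p = 1, q = 4, for instance:
not p = not 1 = 3
not not p = not 3 = 1
not not p implies q = 1 implies 4 = 4
(not not p implies q) implies q = 4 implies 4 = 4
q implies not not p = 4 implies 1 = 1
(q implies not not p) implies not not p = 1 implies 1 = 4
((not not p implies q) implies q) implies ((q implies not not p) implies not not p) = 4 implies 4 = 4
and checking the remaining 24 assignments likewise gives ≥ 4 in every case.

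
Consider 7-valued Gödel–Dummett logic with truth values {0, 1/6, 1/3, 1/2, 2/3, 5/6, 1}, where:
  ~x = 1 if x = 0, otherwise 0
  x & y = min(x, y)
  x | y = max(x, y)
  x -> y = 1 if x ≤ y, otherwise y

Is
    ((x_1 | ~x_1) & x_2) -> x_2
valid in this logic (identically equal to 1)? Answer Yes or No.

At x_1 = 1/3, x_2 = 0, for instance:
~x_1 = ~1/3 = 0
x_1 | ~x_1 = 1/3 | 0 = 1/3
(x_1 | ~x_1) & x_2 = 1/3 & 0 = 0
((x_1 | ~x_1) & x_2) -> x_2 = 0 -> 0 = 1
and checking the remaining 48 assignments likewise gives ≥ 1 in every case.

Yes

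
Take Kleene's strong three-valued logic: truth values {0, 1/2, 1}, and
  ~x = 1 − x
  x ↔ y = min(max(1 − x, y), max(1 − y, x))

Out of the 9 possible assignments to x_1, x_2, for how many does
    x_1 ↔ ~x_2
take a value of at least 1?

x_1 = 0, x_2 = 0 ↦ 0  <
x_1 = 0, x_2 = 1/2 ↦ 1/2  <
x_1 = 0, x_2 = 1 ↦ 1  ≥
x_1 = 1/2, x_2 = 0 ↦ 1/2  <
x_1 = 1/2, x_2 = 1/2 ↦ 1/2  <
x_1 = 1/2, x_2 = 1 ↦ 1/2  <
x_1 = 1, x_2 = 0 ↦ 1  ≥
x_1 = 1, x_2 = 1/2 ↦ 1/2  <
x_1 = 1, x_2 = 1 ↦ 0  <
So 2 of the 9 assignments meet the threshold.

2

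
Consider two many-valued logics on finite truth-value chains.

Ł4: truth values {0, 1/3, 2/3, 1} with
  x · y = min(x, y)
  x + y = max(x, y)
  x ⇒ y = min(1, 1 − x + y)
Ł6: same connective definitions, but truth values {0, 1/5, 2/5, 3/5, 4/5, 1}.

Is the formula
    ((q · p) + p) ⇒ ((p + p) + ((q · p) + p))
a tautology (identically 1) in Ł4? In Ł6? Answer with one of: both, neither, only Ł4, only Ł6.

both

In Ł4: every assignment gives 1 — tautology.
In Ł6: every assignment gives 1 — tautology.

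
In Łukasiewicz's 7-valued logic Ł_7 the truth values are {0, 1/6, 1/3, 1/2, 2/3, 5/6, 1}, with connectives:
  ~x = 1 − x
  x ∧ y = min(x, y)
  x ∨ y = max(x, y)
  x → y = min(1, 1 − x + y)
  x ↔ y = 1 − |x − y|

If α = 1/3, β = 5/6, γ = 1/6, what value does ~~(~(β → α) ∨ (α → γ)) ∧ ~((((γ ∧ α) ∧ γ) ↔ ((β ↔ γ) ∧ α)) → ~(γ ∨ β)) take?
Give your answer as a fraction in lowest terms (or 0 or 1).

β → α = 5/6 → 1/3 = 1/2
~(β → α) = ~1/2 = 1/2
α → γ = 1/3 → 1/6 = 5/6
~(β → α) ∨ (α → γ) = 1/2 ∨ 5/6 = 5/6
~(~(β → α) ∨ (α → γ)) = ~5/6 = 1/6
~~(~(β → α) ∨ (α → γ)) = ~1/6 = 5/6
γ ∧ α = 1/6 ∧ 1/3 = 1/6
(γ ∧ α) ∧ γ = 1/6 ∧ 1/6 = 1/6
β ↔ γ = 5/6 ↔ 1/6 = 1/3
(β ↔ γ) ∧ α = 1/3 ∧ 1/3 = 1/3
((γ ∧ α) ∧ γ) ↔ ((β ↔ γ) ∧ α) = 1/6 ↔ 1/3 = 5/6
γ ∨ β = 1/6 ∨ 5/6 = 5/6
~(γ ∨ β) = ~5/6 = 1/6
(((γ ∧ α) ∧ γ) ↔ ((β ↔ γ) ∧ α)) → ~(γ ∨ β) = 5/6 → 1/6 = 1/3
~((((γ ∧ α) ∧ γ) ↔ ((β ↔ γ) ∧ α)) → ~(γ ∨ β)) = ~1/3 = 2/3
~~(~(β → α) ∨ (α → γ)) ∧ ~((((γ ∧ α) ∧ γ) ↔ ((β ↔ γ) ∧ α)) → ~(γ ∨ β)) = 5/6 ∧ 2/3 = 2/3

2/3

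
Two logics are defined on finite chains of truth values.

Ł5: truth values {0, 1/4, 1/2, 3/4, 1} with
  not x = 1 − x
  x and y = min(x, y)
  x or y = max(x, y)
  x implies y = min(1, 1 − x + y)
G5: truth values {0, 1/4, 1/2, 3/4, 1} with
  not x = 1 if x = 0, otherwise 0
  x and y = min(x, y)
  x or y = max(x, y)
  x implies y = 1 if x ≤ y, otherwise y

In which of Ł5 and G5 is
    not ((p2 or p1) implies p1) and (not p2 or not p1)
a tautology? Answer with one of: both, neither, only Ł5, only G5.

neither

In Ł5: at p1 = 0, p2 = 0 the value is 0 — not a tautology.
In G5: at p1 = 0, p2 = 0 the value is 0 — not a tautology.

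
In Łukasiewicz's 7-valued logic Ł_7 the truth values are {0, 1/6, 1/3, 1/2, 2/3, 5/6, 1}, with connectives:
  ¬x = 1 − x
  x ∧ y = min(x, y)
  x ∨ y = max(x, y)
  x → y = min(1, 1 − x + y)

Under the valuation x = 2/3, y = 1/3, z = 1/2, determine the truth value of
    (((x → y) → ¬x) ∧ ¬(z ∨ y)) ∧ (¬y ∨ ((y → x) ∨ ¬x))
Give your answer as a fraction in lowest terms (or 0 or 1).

x → y = 2/3 → 1/3 = 2/3
¬x = ¬2/3 = 1/3
(x → y) → ¬x = 2/3 → 1/3 = 2/3
z ∨ y = 1/2 ∨ 1/3 = 1/2
¬(z ∨ y) = ¬1/2 = 1/2
((x → y) → ¬x) ∧ ¬(z ∨ y) = 2/3 ∧ 1/2 = 1/2
¬y = ¬1/3 = 2/3
y → x = 1/3 → 2/3 = 1
¬x = ¬2/3 = 1/3
(y → x) ∨ ¬x = 1 ∨ 1/3 = 1
¬y ∨ ((y → x) ∨ ¬x) = 2/3 ∨ 1 = 1
(((x → y) → ¬x) ∧ ¬(z ∨ y)) ∧ (¬y ∨ ((y → x) ∨ ¬x)) = 1/2 ∧ 1 = 1/2

1/2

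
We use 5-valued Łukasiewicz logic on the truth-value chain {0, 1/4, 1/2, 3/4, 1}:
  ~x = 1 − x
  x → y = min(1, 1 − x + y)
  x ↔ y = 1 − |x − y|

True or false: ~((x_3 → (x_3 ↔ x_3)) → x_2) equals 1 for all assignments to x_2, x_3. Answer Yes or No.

No

Counterexample: take x_2 = 1/4, x_3 = 0.
x_3 ↔ x_3 = 0 ↔ 0 = 1
x_3 → (x_3 ↔ x_3) = 0 → 1 = 1
(x_3 → (x_3 ↔ x_3)) → x_2 = 1 → 1/4 = 1/4
~((x_3 → (x_3 ↔ x_3)) → x_2) = ~1/4 = 3/4
This gives 3/4 ≠ 1.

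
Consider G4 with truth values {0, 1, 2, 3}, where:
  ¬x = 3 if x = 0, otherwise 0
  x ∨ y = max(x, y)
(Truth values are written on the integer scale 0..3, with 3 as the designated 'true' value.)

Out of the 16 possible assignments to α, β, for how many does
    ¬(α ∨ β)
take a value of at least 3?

1

α = 0, β = 0 ↦ 3  ≥
α = 0, β = 1 ↦ 0  <
α = 0, β = 2 ↦ 0  <
α = 0, β = 3 ↦ 0  <
α = 1, β = 0 ↦ 0  <
α = 1, β = 1 ↦ 0  <
α = 1, β = 2 ↦ 0  <
α = 1, β = 3 ↦ 0  <
α = 2, β = 0 ↦ 0  <
α = 2, β = 1 ↦ 0  <
α = 2, β = 2 ↦ 0  <
α = 2, β = 3 ↦ 0  <
α = 3, β = 0 ↦ 0  <
α = 3, β = 1 ↦ 0  <
α = 3, β = 2 ↦ 0  <
α = 3, β = 3 ↦ 0  <
So 1 of the 16 assignments meets the threshold.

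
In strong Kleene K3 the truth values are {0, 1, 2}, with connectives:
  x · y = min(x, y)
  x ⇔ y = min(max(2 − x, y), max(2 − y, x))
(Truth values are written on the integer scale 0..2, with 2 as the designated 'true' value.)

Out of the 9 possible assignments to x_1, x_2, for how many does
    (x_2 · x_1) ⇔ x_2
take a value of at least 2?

4

x_1 = 0, x_2 = 0 ↦ 2  ≥
x_1 = 0, x_2 = 1 ↦ 1  <
x_1 = 0, x_2 = 2 ↦ 0  <
x_1 = 1, x_2 = 0 ↦ 2  ≥
x_1 = 1, x_2 = 1 ↦ 1  <
x_1 = 1, x_2 = 2 ↦ 1  <
x_1 = 2, x_2 = 0 ↦ 2  ≥
x_1 = 2, x_2 = 1 ↦ 1  <
x_1 = 2, x_2 = 2 ↦ 2  ≥
So 4 of the 9 assignments meet the threshold.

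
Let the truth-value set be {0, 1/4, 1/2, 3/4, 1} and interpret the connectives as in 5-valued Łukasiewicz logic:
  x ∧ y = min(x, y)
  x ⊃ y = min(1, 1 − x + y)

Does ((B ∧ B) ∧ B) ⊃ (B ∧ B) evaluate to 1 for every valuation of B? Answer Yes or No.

Yes

B = 0 ↦ 1
B = 1/4 ↦ 1
B = 1/2 ↦ 1
B = 3/4 ↦ 1
B = 1 ↦ 1
Every assignment gives a value ≥ 1.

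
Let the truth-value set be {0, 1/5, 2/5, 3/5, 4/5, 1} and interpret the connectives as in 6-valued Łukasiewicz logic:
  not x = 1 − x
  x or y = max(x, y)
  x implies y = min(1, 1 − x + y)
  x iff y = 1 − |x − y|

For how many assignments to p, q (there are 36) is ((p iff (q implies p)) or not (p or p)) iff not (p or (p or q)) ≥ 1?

6

value 1: 6 assignments (counts)
value 4/5: 7 assignments
value 3/5: 2 assignments
value 2/5: 9 assignments
value 1/5: 1 assignment
value 0: 11 assignments
So 6 of the 36 assignments meet the threshold.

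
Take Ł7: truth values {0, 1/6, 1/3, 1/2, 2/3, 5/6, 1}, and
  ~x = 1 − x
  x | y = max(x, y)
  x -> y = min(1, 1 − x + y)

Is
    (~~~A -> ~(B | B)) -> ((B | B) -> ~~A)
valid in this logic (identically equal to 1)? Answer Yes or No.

At A = 1/3, B = 1/3, for instance:
~A = ~1/3 = 2/3
~~A = ~2/3 = 1/3
~~~A = ~1/3 = 2/3
B | B = 1/3 | 1/3 = 1/3
~(B | B) = ~1/3 = 2/3
~~~A -> ~(B | B) = 2/3 -> 2/3 = 1
(B | B) -> ~~A = 1/3 -> 1/3 = 1
(~~~A -> ~(B | B)) -> ((B | B) -> ~~A) = 1 -> 1 = 1
and checking the remaining 48 assignments likewise gives ≥ 1 in every case.

Yes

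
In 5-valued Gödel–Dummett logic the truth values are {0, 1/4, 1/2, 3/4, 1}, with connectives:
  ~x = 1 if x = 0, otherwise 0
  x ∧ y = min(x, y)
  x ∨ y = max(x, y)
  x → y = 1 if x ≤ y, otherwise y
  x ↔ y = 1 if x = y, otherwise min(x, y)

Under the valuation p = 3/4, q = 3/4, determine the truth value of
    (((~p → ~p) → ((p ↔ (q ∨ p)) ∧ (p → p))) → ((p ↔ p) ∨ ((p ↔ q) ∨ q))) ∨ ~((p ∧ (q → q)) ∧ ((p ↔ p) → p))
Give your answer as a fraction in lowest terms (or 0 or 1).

1

~p = ~3/4 = 0
~p = ~3/4 = 0
~p → ~p = 0 → 0 = 1
q ∨ p = 3/4 ∨ 3/4 = 3/4
p ↔ (q ∨ p) = 3/4 ↔ 3/4 = 1
p → p = 3/4 → 3/4 = 1
(p ↔ (q ∨ p)) ∧ (p → p) = 1 ∧ 1 = 1
(~p → ~p) → ((p ↔ (q ∨ p)) ∧ (p → p)) = 1 → 1 = 1
p ↔ p = 3/4 ↔ 3/4 = 1
p ↔ q = 3/4 ↔ 3/4 = 1
(p ↔ q) ∨ q = 1 ∨ 3/4 = 1
(p ↔ p) ∨ ((p ↔ q) ∨ q) = 1 ∨ 1 = 1
((~p → ~p) → ((p ↔ (q ∨ p)) ∧ (p → p))) → ((p ↔ p) ∨ ((p ↔ q) ∨ q)) = 1 → 1 = 1
q → q = 3/4 → 3/4 = 1
p ∧ (q → q) = 3/4 ∧ 1 = 3/4
p ↔ p = 3/4 ↔ 3/4 = 1
(p ↔ p) → p = 1 → 3/4 = 3/4
(p ∧ (q → q)) ∧ ((p ↔ p) → p) = 3/4 ∧ 3/4 = 3/4
~((p ∧ (q → q)) ∧ ((p ↔ p) → p)) = ~3/4 = 0
(((~p → ~p) → ((p ↔ (q ∨ p)) ∧ (p → p))) → ((p ↔ p) ∨ ((p ↔ q) ∨ q))) ∨ ~((p ∧ (q → q)) ∧ ((p ↔ p) → p)) = 1 ∨ 0 = 1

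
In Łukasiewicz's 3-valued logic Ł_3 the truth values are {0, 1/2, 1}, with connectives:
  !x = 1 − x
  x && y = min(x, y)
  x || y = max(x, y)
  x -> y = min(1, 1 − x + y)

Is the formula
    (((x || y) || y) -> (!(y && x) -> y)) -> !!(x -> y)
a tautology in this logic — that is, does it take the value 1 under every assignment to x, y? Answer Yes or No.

Counterexample: take x = 1, y = 1/2.
x || y = 1 || 1/2 = 1
(x || y) || y = 1 || 1/2 = 1
y && x = 1/2 && 1 = 1/2
!(y && x) = !1/2 = 1/2
!(y && x) -> y = 1/2 -> 1/2 = 1
((x || y) || y) -> (!(y && x) -> y) = 1 -> 1 = 1
x -> y = 1 -> 1/2 = 1/2
!(x -> y) = !1/2 = 1/2
!!(x -> y) = !1/2 = 1/2
(((x || y) || y) -> (!(y && x) -> y)) -> !!(x -> y) = 1 -> 1/2 = 1/2
This gives 1/2 ≠ 1.

No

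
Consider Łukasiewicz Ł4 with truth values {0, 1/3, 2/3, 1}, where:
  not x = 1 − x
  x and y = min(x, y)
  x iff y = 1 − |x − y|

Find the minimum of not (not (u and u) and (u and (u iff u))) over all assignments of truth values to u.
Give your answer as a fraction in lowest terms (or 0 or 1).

Take u = 1/3:
u and u = 1/3 and 1/3 = 1/3
not (u and u) = not 1/3 = 2/3
u iff u = 1/3 iff 1/3 = 1
u and (u iff u) = 1/3 and 1 = 1/3
not (u and u) and (u and (u iff u)) = 2/3 and 1/3 = 1/3
not (not (u and u) and (u and (u iff u))) = not 1/3 = 2/3
No assignment yields a value below 2/3, so this is the minimum.

2/3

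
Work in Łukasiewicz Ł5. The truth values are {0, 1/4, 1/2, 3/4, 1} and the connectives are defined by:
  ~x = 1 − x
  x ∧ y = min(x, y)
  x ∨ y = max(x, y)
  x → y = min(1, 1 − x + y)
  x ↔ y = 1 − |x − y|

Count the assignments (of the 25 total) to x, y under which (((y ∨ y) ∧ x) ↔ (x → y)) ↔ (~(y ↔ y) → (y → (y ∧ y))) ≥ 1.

5

value 1: 5 assignments (counts)
value 3/4: 5 assignments
value 1/2: 5 assignments
value 1/4: 5 assignments
value 0: 5 assignments
So 5 of the 25 assignments meet the threshold.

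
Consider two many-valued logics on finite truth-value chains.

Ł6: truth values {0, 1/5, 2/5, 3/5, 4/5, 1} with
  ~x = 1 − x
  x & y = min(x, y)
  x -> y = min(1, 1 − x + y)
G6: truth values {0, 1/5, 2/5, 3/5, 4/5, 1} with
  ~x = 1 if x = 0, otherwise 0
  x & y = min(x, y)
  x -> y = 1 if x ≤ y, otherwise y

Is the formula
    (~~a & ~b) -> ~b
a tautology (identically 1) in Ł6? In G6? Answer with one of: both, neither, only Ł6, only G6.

both

In Ł6: every assignment gives 1 — tautology.
In G6: every assignment gives 1 — tautology.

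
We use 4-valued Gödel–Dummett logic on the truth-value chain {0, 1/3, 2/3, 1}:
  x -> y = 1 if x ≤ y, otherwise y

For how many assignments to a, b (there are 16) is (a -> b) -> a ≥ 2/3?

a = 0, b = 0 ↦ 0  <
a = 0, b = 1/3 ↦ 0  <
a = 0, b = 2/3 ↦ 0  <
a = 0, b = 1 ↦ 0  <
a = 1/3, b = 0 ↦ 1  ≥
a = 1/3, b = 1/3 ↦ 1/3  <
a = 1/3, b = 2/3 ↦ 1/3  <
a = 1/3, b = 1 ↦ 1/3  <
a = 2/3, b = 0 ↦ 1  ≥
a = 2/3, b = 1/3 ↦ 1  ≥
a = 2/3, b = 2/3 ↦ 2/3  ≥
a = 2/3, b = 1 ↦ 2/3  ≥
a = 1, b = 0 ↦ 1  ≥
a = 1, b = 1/3 ↦ 1  ≥
a = 1, b = 2/3 ↦ 1  ≥
a = 1, b = 1 ↦ 1  ≥
So 9 of the 16 assignments meet the threshold.

9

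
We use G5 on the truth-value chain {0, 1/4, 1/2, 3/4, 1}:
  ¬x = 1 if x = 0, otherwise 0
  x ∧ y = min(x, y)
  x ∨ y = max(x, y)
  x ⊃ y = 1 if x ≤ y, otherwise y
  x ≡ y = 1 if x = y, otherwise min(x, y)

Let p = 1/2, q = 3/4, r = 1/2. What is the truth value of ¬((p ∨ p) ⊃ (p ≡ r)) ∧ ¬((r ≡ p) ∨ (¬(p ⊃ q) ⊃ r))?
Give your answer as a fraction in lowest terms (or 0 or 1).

0

p ∨ p = 1/2 ∨ 1/2 = 1/2
p ≡ r = 1/2 ≡ 1/2 = 1
(p ∨ p) ⊃ (p ≡ r) = 1/2 ⊃ 1 = 1
¬((p ∨ p) ⊃ (p ≡ r)) = ¬1 = 0
r ≡ p = 1/2 ≡ 1/2 = 1
p ⊃ q = 1/2 ⊃ 3/4 = 1
¬(p ⊃ q) = ¬1 = 0
¬(p ⊃ q) ⊃ r = 0 ⊃ 1/2 = 1
(r ≡ p) ∨ (¬(p ⊃ q) ⊃ r) = 1 ∨ 1 = 1
¬((r ≡ p) ∨ (¬(p ⊃ q) ⊃ r)) = ¬1 = 0
¬((p ∨ p) ⊃ (p ≡ r)) ∧ ¬((r ≡ p) ∨ (¬(p ⊃ q) ⊃ r)) = 0 ∧ 0 = 0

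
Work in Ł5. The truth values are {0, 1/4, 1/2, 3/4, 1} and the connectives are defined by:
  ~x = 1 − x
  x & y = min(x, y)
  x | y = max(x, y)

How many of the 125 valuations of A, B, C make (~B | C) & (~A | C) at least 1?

29

value 1: 29 assignments (counts)
value 3/4: 33 assignments
value 1/2: 31 assignments
value 1/4: 23 assignments
value 0: 9 assignments
So 29 of the 125 assignments meet the threshold.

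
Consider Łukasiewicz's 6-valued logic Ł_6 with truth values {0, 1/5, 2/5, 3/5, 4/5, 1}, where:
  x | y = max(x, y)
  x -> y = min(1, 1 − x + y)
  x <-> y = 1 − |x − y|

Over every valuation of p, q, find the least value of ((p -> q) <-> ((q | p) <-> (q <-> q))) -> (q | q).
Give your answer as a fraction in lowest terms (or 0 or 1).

Take p = 2/5, q = 0:
p -> q = 2/5 -> 0 = 3/5
q | p = 0 | 2/5 = 2/5
q <-> q = 0 <-> 0 = 1
(q | p) <-> (q <-> q) = 2/5 <-> 1 = 2/5
(p -> q) <-> ((q | p) <-> (q <-> q)) = 3/5 <-> 2/5 = 4/5
q | q = 0 | 0 = 0
((p -> q) <-> ((q | p) <-> (q <-> q))) -> (q | q) = 4/5 -> 0 = 1/5
No assignment yields a value below 1/5, so this is the minimum.

1/5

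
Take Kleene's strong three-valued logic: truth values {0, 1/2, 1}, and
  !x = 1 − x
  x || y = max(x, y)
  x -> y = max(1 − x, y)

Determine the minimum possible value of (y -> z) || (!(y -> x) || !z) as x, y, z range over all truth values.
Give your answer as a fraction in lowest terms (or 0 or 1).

1/2

Take x = 0, y = 1/2, z = 1/2:
y -> z = 1/2 -> 1/2 = 1/2
y -> x = 1/2 -> 0 = 1/2
!(y -> x) = !1/2 = 1/2
!z = !1/2 = 1/2
!(y -> x) || !z = 1/2 || 1/2 = 1/2
(y -> z) || (!(y -> x) || !z) = 1/2 || 1/2 = 1/2
No assignment yields a value below 1/2, so this is the minimum.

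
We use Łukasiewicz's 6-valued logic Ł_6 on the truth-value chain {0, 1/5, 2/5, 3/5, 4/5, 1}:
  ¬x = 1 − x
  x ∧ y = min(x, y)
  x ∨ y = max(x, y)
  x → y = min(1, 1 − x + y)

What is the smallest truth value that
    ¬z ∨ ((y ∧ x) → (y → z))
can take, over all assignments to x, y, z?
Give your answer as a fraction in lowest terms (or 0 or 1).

Take x = 4/5, y = 1, z = 2/5:
¬z = ¬2/5 = 3/5
y ∧ x = 1 ∧ 4/5 = 4/5
y → z = 1 → 2/5 = 2/5
(y ∧ x) → (y → z) = 4/5 → 2/5 = 3/5
¬z ∨ ((y ∧ x) → (y → z)) = 3/5 ∨ 3/5 = 3/5
No assignment yields a value below 3/5, so this is the minimum.

3/5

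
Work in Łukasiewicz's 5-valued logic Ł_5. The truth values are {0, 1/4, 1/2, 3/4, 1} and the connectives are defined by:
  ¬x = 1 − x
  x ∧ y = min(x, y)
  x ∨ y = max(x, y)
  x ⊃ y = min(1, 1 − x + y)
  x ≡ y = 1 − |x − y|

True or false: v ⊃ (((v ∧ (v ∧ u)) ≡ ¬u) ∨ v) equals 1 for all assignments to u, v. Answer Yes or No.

At u = 1/4, v = 1, for instance:
v ∧ u = 1 ∧ 1/4 = 1/4
v ∧ (v ∧ u) = 1 ∧ 1/4 = 1/4
¬u = ¬1/4 = 3/4
(v ∧ (v ∧ u)) ≡ ¬u = 1/4 ≡ 3/4 = 1/2
((v ∧ (v ∧ u)) ≡ ¬u) ∨ v = 1/2 ∨ 1 = 1
v ⊃ (((v ∧ (v ∧ u)) ≡ ¬u) ∨ v) = 1 ⊃ 1 = 1
and checking the remaining 24 assignments likewise gives ≥ 1 in every case.

Yes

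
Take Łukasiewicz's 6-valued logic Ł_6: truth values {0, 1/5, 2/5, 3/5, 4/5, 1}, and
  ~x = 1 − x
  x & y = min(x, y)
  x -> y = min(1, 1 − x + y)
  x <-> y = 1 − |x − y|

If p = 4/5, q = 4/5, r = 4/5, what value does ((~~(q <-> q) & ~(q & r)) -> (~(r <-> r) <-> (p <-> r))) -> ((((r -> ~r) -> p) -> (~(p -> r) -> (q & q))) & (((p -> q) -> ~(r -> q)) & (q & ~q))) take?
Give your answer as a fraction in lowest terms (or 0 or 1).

1/5

q <-> q = 4/5 <-> 4/5 = 1
~(q <-> q) = ~1 = 0
~~(q <-> q) = ~0 = 1
q & r = 4/5 & 4/5 = 4/5
~(q & r) = ~4/5 = 1/5
~~(q <-> q) & ~(q & r) = 1 & 1/5 = 1/5
r <-> r = 4/5 <-> 4/5 = 1
~(r <-> r) = ~1 = 0
p <-> r = 4/5 <-> 4/5 = 1
~(r <-> r) <-> (p <-> r) = 0 <-> 1 = 0
(~~(q <-> q) & ~(q & r)) -> (~(r <-> r) <-> (p <-> r)) = 1/5 -> 0 = 4/5
~r = ~4/5 = 1/5
r -> ~r = 4/5 -> 1/5 = 2/5
(r -> ~r) -> p = 2/5 -> 4/5 = 1
p -> r = 4/5 -> 4/5 = 1
~(p -> r) = ~1 = 0
q & q = 4/5 & 4/5 = 4/5
~(p -> r) -> (q & q) = 0 -> 4/5 = 1
((r -> ~r) -> p) -> (~(p -> r) -> (q & q)) = 1 -> 1 = 1
p -> q = 4/5 -> 4/5 = 1
r -> q = 4/5 -> 4/5 = 1
~(r -> q) = ~1 = 0
(p -> q) -> ~(r -> q) = 1 -> 0 = 0
~q = ~4/5 = 1/5
q & ~q = 4/5 & 1/5 = 1/5
((p -> q) -> ~(r -> q)) & (q & ~q) = 0 & 1/5 = 0
(((r -> ~r) -> p) -> (~(p -> r) -> (q & q))) & (((p -> q) -> ~(r -> q)) & (q & ~q)) = 1 & 0 = 0
((~~(q <-> q) & ~(q & r)) -> (~(r <-> r) <-> (p <-> r))) -> ((((r -> ~r) -> p) -> (~(p -> r) -> (q & q))) & (((p -> q) -> ~(r -> q)) & (q & ~q))) = 4/5 -> 0 = 1/5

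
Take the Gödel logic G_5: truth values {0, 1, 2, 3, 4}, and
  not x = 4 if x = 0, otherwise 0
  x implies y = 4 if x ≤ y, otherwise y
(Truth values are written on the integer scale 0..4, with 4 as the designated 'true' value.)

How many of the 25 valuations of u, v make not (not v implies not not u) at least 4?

value 4: 1 assignment (counts)
value 0: 24 assignments
So 1 of the 25 assignments meets the threshold.

1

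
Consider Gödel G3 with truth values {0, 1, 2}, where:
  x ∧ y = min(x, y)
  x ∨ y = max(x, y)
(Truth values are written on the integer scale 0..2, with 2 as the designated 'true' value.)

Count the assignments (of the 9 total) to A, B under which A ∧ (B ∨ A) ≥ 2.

A = 0, B = 0 ↦ 0  <
A = 0, B = 1 ↦ 0  <
A = 0, B = 2 ↦ 0  <
A = 1, B = 0 ↦ 1  <
A = 1, B = 1 ↦ 1  <
A = 1, B = 2 ↦ 1  <
A = 2, B = 0 ↦ 2  ≥
A = 2, B = 1 ↦ 2  ≥
A = 2, B = 2 ↦ 2  ≥
So 3 of the 9 assignments meet the threshold.

3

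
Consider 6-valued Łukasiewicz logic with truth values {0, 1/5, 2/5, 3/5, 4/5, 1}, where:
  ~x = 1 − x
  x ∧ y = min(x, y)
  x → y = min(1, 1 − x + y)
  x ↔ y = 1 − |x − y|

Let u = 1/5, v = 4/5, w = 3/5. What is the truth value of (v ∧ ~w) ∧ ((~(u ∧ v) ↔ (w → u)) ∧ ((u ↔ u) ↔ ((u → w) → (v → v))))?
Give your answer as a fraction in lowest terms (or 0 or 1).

~w = ~3/5 = 2/5
v ∧ ~w = 4/5 ∧ 2/5 = 2/5
u ∧ v = 1/5 ∧ 4/5 = 1/5
~(u ∧ v) = ~1/5 = 4/5
w → u = 3/5 → 1/5 = 3/5
~(u ∧ v) ↔ (w → u) = 4/5 ↔ 3/5 = 4/5
u ↔ u = 1/5 ↔ 1/5 = 1
u → w = 1/5 → 3/5 = 1
v → v = 4/5 → 4/5 = 1
(u → w) → (v → v) = 1 → 1 = 1
(u ↔ u) ↔ ((u → w) → (v → v)) = 1 ↔ 1 = 1
(~(u ∧ v) ↔ (w → u)) ∧ ((u ↔ u) ↔ ((u → w) → (v → v))) = 4/5 ∧ 1 = 4/5
(v ∧ ~w) ∧ ((~(u ∧ v) ↔ (w → u)) ∧ ((u ↔ u) ↔ ((u → w) → (v → v)))) = 2/5 ∧ 4/5 = 2/5

2/5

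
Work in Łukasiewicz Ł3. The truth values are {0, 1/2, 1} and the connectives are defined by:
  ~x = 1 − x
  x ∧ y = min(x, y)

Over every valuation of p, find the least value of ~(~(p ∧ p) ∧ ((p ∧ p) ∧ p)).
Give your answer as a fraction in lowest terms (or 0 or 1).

Take p = 1/2:
p ∧ p = 1/2 ∧ 1/2 = 1/2
~(p ∧ p) = ~1/2 = 1/2
p ∧ p = 1/2 ∧ 1/2 = 1/2
(p ∧ p) ∧ p = 1/2 ∧ 1/2 = 1/2
~(p ∧ p) ∧ ((p ∧ p) ∧ p) = 1/2 ∧ 1/2 = 1/2
~(~(p ∧ p) ∧ ((p ∧ p) ∧ p)) = ~1/2 = 1/2
No assignment yields a value below 1/2, so this is the minimum.

1/2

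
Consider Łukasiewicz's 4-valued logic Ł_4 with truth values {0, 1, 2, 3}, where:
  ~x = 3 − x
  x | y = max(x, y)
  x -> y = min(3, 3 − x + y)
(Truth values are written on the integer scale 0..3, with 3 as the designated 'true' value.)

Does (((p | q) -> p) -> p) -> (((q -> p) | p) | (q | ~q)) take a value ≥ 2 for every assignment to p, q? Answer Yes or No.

Yes

p = 0, q = 0 ↦ 3
p = 0, q = 1 ↦ 3
p = 0, q = 2 ↦ 3
p = 0, q = 3 ↦ 3
p = 1, q = 0 ↦ 3
p = 1, q = 1 ↦ 3
p = 1, q = 2 ↦ 3
p = 1, q = 3 ↦ 3
p = 2, q = 0 ↦ 3
p = 2, q = 1 ↦ 3
p = 2, q = 2 ↦ 3
p = 2, q = 3 ↦ 3
p = 3, q = 0 ↦ 3
p = 3, q = 1 ↦ 3
p = 3, q = 2 ↦ 3
p = 3, q = 3 ↦ 3
Every assignment gives a value ≥ 2.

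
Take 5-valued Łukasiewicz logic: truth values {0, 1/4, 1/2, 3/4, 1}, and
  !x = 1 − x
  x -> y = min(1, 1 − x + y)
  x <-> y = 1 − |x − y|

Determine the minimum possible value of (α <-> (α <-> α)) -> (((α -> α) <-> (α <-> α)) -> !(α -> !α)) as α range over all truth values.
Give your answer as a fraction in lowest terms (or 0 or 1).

1/2

Take α = 1/2:
α <-> α = 1/2 <-> 1/2 = 1
α <-> (α <-> α) = 1/2 <-> 1 = 1/2
α -> α = 1/2 -> 1/2 = 1
α <-> α = 1/2 <-> 1/2 = 1
(α -> α) <-> (α <-> α) = 1 <-> 1 = 1
!α = !1/2 = 1/2
α -> !α = 1/2 -> 1/2 = 1
!(α -> !α) = !1 = 0
((α -> α) <-> (α <-> α)) -> !(α -> !α) = 1 -> 0 = 0
(α <-> (α <-> α)) -> (((α -> α) <-> (α <-> α)) -> !(α -> !α)) = 1/2 -> 0 = 1/2
No assignment yields a value below 1/2, so this is the minimum.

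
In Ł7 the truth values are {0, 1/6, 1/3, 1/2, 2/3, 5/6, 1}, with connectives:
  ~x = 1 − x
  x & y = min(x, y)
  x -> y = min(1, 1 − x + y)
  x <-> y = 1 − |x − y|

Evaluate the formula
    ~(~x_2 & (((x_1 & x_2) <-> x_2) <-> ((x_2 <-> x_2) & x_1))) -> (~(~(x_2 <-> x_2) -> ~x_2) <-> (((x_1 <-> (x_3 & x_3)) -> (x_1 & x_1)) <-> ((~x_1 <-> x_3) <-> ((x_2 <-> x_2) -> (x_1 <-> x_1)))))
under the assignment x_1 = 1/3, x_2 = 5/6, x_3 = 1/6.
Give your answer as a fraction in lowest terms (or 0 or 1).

~x_2 = ~5/6 = 1/6
x_1 & x_2 = 1/3 & 5/6 = 1/3
(x_1 & x_2) <-> x_2 = 1/3 <-> 5/6 = 1/2
x_2 <-> x_2 = 5/6 <-> 5/6 = 1
(x_2 <-> x_2) & x_1 = 1 & 1/3 = 1/3
((x_1 & x_2) <-> x_2) <-> ((x_2 <-> x_2) & x_1) = 1/2 <-> 1/3 = 5/6
~x_2 & (((x_1 & x_2) <-> x_2) <-> ((x_2 <-> x_2) & x_1)) = 1/6 & 5/6 = 1/6
~(~x_2 & (((x_1 & x_2) <-> x_2) <-> ((x_2 <-> x_2) & x_1))) = ~1/6 = 5/6
x_2 <-> x_2 = 5/6 <-> 5/6 = 1
~(x_2 <-> x_2) = ~1 = 0
~x_2 = ~5/6 = 1/6
~(x_2 <-> x_2) -> ~x_2 = 0 -> 1/6 = 1
~(~(x_2 <-> x_2) -> ~x_2) = ~1 = 0
x_3 & x_3 = 1/6 & 1/6 = 1/6
x_1 <-> (x_3 & x_3) = 1/3 <-> 1/6 = 5/6
x_1 & x_1 = 1/3 & 1/3 = 1/3
(x_1 <-> (x_3 & x_3)) -> (x_1 & x_1) = 5/6 -> 1/3 = 1/2
~x_1 = ~1/3 = 2/3
~x_1 <-> x_3 = 2/3 <-> 1/6 = 1/2
x_2 <-> x_2 = 5/6 <-> 5/6 = 1
x_1 <-> x_1 = 1/3 <-> 1/3 = 1
(x_2 <-> x_2) -> (x_1 <-> x_1) = 1 -> 1 = 1
(~x_1 <-> x_3) <-> ((x_2 <-> x_2) -> (x_1 <-> x_1)) = 1/2 <-> 1 = 1/2
((x_1 <-> (x_3 & x_3)) -> (x_1 & x_1)) <-> ((~x_1 <-> x_3) <-> ((x_2 <-> x_2) -> (x_1 <-> x_1))) = 1/2 <-> 1/2 = 1
~(~(x_2 <-> x_2) -> ~x_2) <-> (((x_1 <-> (x_3 & x_3)) -> (x_1 & x_1)) <-> ((~x_1 <-> x_3) <-> ((x_2 <-> x_2) -> (x_1 <-> x_1)))) = 0 <-> 1 = 0
~(~x_2 & (((x_1 & x_2) <-> x_2) <-> ((x_2 <-> x_2) & x_1))) -> (~(~(x_2 <-> x_2) -> ~x_2) <-> (((x_1 <-> (x_3 & x_3)) -> (x_1 & x_1)) <-> ((~x_1 <-> x_3) <-> ((x_2 <-> x_2) -> (x_1 <-> x_1))))) = 5/6 -> 0 = 1/6

1/6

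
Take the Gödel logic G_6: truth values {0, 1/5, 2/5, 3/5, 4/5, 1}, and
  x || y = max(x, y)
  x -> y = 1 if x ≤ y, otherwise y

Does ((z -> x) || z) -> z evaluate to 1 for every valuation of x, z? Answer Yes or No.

No

Counterexample: take x = 0, z = 0.
z -> x = 0 -> 0 = 1
(z -> x) || z = 1 || 0 = 1
((z -> x) || z) -> z = 1 -> 0 = 0
This gives 0 ≠ 1.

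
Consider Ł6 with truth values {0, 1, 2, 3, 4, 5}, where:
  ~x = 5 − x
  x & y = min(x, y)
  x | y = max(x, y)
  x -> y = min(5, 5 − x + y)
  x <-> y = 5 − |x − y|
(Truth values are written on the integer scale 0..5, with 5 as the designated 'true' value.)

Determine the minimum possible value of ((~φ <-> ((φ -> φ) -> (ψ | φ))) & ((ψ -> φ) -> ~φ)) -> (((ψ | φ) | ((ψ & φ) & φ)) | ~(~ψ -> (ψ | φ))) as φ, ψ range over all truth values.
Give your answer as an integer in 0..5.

4

Take φ = 1, ψ = 2:
~φ = ~1 = 4
φ -> φ = 1 -> 1 = 5
ψ | φ = 2 | 1 = 2
(φ -> φ) -> (ψ | φ) = 5 -> 2 = 2
~φ <-> ((φ -> φ) -> (ψ | φ)) = 4 <-> 2 = 3
ψ -> φ = 2 -> 1 = 4
~φ = ~1 = 4
(ψ -> φ) -> ~φ = 4 -> 4 = 5
(~φ <-> ((φ -> φ) -> (ψ | φ))) & ((ψ -> φ) -> ~φ) = 3 & 5 = 3
ψ | φ = 2 | 1 = 2
ψ & φ = 2 & 1 = 1
(ψ & φ) & φ = 1 & 1 = 1
(ψ | φ) | ((ψ & φ) & φ) = 2 | 1 = 2
~ψ = ~2 = 3
ψ | φ = 2 | 1 = 2
~ψ -> (ψ | φ) = 3 -> 2 = 4
~(~ψ -> (ψ | φ)) = ~4 = 1
((ψ | φ) | ((ψ & φ) & φ)) | ~(~ψ -> (ψ | φ)) = 2 | 1 = 2
((~φ <-> ((φ -> φ) -> (ψ | φ))) & ((ψ -> φ) -> ~φ)) -> (((ψ | φ) | ((ψ & φ) & φ)) | ~(~ψ -> (ψ | φ))) = 3 -> 2 = 4
No assignment yields a value below 4, so this is the minimum.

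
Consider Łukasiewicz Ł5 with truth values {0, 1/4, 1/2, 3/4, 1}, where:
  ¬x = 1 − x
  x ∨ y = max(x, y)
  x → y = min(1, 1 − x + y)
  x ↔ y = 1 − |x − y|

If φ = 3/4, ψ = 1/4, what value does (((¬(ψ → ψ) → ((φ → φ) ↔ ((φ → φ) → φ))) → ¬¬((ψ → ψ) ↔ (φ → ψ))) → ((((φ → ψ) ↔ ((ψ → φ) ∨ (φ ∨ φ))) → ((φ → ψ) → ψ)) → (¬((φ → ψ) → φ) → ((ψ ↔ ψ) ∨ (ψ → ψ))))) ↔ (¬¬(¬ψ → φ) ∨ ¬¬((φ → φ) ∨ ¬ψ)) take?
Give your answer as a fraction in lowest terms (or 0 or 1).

ψ → ψ = 1/4 → 1/4 = 1
¬(ψ → ψ) = ¬1 = 0
φ → φ = 3/4 → 3/4 = 1
φ → φ = 3/4 → 3/4 = 1
(φ → φ) → φ = 1 → 3/4 = 3/4
(φ → φ) ↔ ((φ → φ) → φ) = 1 ↔ 3/4 = 3/4
¬(ψ → ψ) → ((φ → φ) ↔ ((φ → φ) → φ)) = 0 → 3/4 = 1
ψ → ψ = 1/4 → 1/4 = 1
φ → ψ = 3/4 → 1/4 = 1/2
(ψ → ψ) ↔ (φ → ψ) = 1 ↔ 1/2 = 1/2
¬((ψ → ψ) ↔ (φ → ψ)) = ¬1/2 = 1/2
¬¬((ψ → ψ) ↔ (φ → ψ)) = ¬1/2 = 1/2
(¬(ψ → ψ) → ((φ → φ) ↔ ((φ → φ) → φ))) → ¬¬((ψ → ψ) ↔ (φ → ψ)) = 1 → 1/2 = 1/2
φ → ψ = 3/4 → 1/4 = 1/2
ψ → φ = 1/4 → 3/4 = 1
φ ∨ φ = 3/4 ∨ 3/4 = 3/4
(ψ → φ) ∨ (φ ∨ φ) = 1 ∨ 3/4 = 1
(φ → ψ) ↔ ((ψ → φ) ∨ (φ ∨ φ)) = 1/2 ↔ 1 = 1/2
φ → ψ = 3/4 → 1/4 = 1/2
(φ → ψ) → ψ = 1/2 → 1/4 = 3/4
((φ → ψ) ↔ ((ψ → φ) ∨ (φ ∨ φ))) → ((φ → ψ) → ψ) = 1/2 → 3/4 = 1
φ → ψ = 3/4 → 1/4 = 1/2
(φ → ψ) → φ = 1/2 → 3/4 = 1
¬((φ → ψ) → φ) = ¬1 = 0
ψ ↔ ψ = 1/4 ↔ 1/4 = 1
ψ → ψ = 1/4 → 1/4 = 1
(ψ ↔ ψ) ∨ (ψ → ψ) = 1 ∨ 1 = 1
¬((φ → ψ) → φ) → ((ψ ↔ ψ) ∨ (ψ → ψ)) = 0 → 1 = 1
(((φ → ψ) ↔ ((ψ → φ) ∨ (φ ∨ φ))) → ((φ → ψ) → ψ)) → (¬((φ → ψ) → φ) → ((ψ ↔ ψ) ∨ (ψ → ψ))) = 1 → 1 = 1
((¬(ψ → ψ) → ((φ → φ) ↔ ((φ → φ) → φ))) → ¬¬((ψ → ψ) ↔ (φ → ψ))) → ((((φ → ψ) ↔ ((ψ → φ) ∨ (φ ∨ φ))) → ((φ → ψ) → ψ)) → (¬((φ → ψ) → φ) → ((ψ ↔ ψ) ∨ (ψ → ψ)))) = 1/2 → 1 = 1
¬ψ = ¬1/4 = 3/4
¬ψ → φ = 3/4 → 3/4 = 1
¬(¬ψ → φ) = ¬1 = 0
¬¬(¬ψ → φ) = ¬0 = 1
φ → φ = 3/4 → 3/4 = 1
¬ψ = ¬1/4 = 3/4
(φ → φ) ∨ ¬ψ = 1 ∨ 3/4 = 1
¬((φ → φ) ∨ ¬ψ) = ¬1 = 0
¬¬((φ → φ) ∨ ¬ψ) = ¬0 = 1
¬¬(¬ψ → φ) ∨ ¬¬((φ → φ) ∨ ¬ψ) = 1 ∨ 1 = 1
(((¬(ψ → ψ) → ((φ → φ) ↔ ((φ → φ) → φ))) → ¬¬((ψ → ψ) ↔ (φ → ψ))) → ((((φ → ψ) ↔ ((ψ → φ) ∨ (φ ∨ φ))) → ((φ → ψ) → ψ)) → (¬((φ → ψ) → φ) → ((ψ ↔ ψ) ∨ (ψ → ψ))))) ↔ (¬¬(¬ψ → φ) ∨ ¬¬((φ → φ) ∨ ¬ψ)) = 1 ↔ 1 = 1

1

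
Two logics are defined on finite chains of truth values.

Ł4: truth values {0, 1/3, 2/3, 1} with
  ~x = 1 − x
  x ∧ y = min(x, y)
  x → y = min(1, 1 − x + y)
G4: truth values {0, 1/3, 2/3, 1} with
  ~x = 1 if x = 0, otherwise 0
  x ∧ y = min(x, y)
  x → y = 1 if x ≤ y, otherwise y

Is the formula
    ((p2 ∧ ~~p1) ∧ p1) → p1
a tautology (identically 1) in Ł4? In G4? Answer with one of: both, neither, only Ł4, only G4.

In Ł4: every assignment gives 1 — tautology.
In G4: every assignment gives 1 — tautology.

both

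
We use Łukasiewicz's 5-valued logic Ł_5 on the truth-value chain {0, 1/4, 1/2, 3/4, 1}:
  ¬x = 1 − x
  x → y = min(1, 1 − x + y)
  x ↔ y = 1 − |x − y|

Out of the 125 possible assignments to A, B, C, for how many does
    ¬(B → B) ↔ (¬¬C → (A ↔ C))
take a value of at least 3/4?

10

value 1: 5 assignments (counts)
value 3/4: 5 assignments (counts)
value 1/2: 10 assignments
value 1/4: 10 assignments
value 0: 95 assignments
So 10 of the 125 assignments meet the threshold.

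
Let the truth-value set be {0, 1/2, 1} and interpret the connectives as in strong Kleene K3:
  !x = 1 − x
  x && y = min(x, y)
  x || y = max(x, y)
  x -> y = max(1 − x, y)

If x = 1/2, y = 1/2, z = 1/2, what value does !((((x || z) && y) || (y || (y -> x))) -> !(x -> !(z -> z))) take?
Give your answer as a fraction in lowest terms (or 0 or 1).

1/2

x || z = 1/2 || 1/2 = 1/2
(x || z) && y = 1/2 && 1/2 = 1/2
y -> x = 1/2 -> 1/2 = 1/2
y || (y -> x) = 1/2 || 1/2 = 1/2
((x || z) && y) || (y || (y -> x)) = 1/2 || 1/2 = 1/2
z -> z = 1/2 -> 1/2 = 1/2
!(z -> z) = !1/2 = 1/2
x -> !(z -> z) = 1/2 -> 1/2 = 1/2
!(x -> !(z -> z)) = !1/2 = 1/2
(((x || z) && y) || (y || (y -> x))) -> !(x -> !(z -> z)) = 1/2 -> 1/2 = 1/2
!((((x || z) && y) || (y || (y -> x))) -> !(x -> !(z -> z))) = !1/2 = 1/2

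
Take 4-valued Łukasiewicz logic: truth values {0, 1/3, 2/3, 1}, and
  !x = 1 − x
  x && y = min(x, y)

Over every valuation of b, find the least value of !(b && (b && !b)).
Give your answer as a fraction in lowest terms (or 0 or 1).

Take b = 1/3:
!b = !1/3 = 2/3
b && !b = 1/3 && 2/3 = 1/3
b && (b && !b) = 1/3 && 1/3 = 1/3
!(b && (b && !b)) = !1/3 = 2/3
No assignment yields a value below 2/3, so this is the minimum.

2/3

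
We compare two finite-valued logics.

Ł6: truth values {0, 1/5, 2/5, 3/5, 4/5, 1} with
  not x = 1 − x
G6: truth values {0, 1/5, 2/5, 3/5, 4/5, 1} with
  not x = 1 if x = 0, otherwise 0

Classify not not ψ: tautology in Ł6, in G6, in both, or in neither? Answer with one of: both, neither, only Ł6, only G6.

neither

In Ł6: at ψ = 0 the value is 0 — not a tautology.
In G6: at ψ = 0 the value is 0 — not a tautology.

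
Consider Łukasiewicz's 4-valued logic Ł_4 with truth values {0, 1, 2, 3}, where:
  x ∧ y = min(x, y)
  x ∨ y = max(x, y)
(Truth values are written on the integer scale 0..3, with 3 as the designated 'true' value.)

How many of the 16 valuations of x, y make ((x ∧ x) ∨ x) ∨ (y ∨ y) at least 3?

x = 0, y = 0 ↦ 0  <
x = 0, y = 1 ↦ 1  <
x = 0, y = 2 ↦ 2  <
x = 0, y = 3 ↦ 3  ≥
x = 1, y = 0 ↦ 1  <
x = 1, y = 1 ↦ 1  <
x = 1, y = 2 ↦ 2  <
x = 1, y = 3 ↦ 3  ≥
x = 2, y = 0 ↦ 2  <
x = 2, y = 1 ↦ 2  <
x = 2, y = 2 ↦ 2  <
x = 2, y = 3 ↦ 3  ≥
x = 3, y = 0 ↦ 3  ≥
x = 3, y = 1 ↦ 3  ≥
x = 3, y = 2 ↦ 3  ≥
x = 3, y = 3 ↦ 3  ≥
So 7 of the 16 assignments meet the threshold.

7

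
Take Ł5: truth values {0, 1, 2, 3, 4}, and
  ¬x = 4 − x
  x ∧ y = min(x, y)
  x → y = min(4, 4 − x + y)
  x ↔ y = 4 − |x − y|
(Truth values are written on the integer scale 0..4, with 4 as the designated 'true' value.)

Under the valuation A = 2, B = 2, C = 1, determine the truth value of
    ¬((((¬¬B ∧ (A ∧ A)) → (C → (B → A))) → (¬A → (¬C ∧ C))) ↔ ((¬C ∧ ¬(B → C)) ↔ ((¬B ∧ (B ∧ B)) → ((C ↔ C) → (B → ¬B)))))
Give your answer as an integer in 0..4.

2

¬B = ¬2 = 2
¬¬B = ¬2 = 2
A ∧ A = 2 ∧ 2 = 2
¬¬B ∧ (A ∧ A) = 2 ∧ 2 = 2
B → A = 2 → 2 = 4
C → (B → A) = 1 → 4 = 4
(¬¬B ∧ (A ∧ A)) → (C → (B → A)) = 2 → 4 = 4
¬A = ¬2 = 2
¬C = ¬1 = 3
¬C ∧ C = 3 ∧ 1 = 1
¬A → (¬C ∧ C) = 2 → 1 = 3
((¬¬B ∧ (A ∧ A)) → (C → (B → A))) → (¬A → (¬C ∧ C)) = 4 → 3 = 3
¬C = ¬1 = 3
B → C = 2 → 1 = 3
¬(B → C) = ¬3 = 1
¬C ∧ ¬(B → C) = 3 ∧ 1 = 1
¬B = ¬2 = 2
B ∧ B = 2 ∧ 2 = 2
¬B ∧ (B ∧ B) = 2 ∧ 2 = 2
C ↔ C = 1 ↔ 1 = 4
¬B = ¬2 = 2
B → ¬B = 2 → 2 = 4
(C ↔ C) → (B → ¬B) = 4 → 4 = 4
(¬B ∧ (B ∧ B)) → ((C ↔ C) → (B → ¬B)) = 2 → 4 = 4
(¬C ∧ ¬(B → C)) ↔ ((¬B ∧ (B ∧ B)) → ((C ↔ C) → (B → ¬B))) = 1 ↔ 4 = 1
(((¬¬B ∧ (A ∧ A)) → (C → (B → A))) → (¬A → (¬C ∧ C))) ↔ ((¬C ∧ ¬(B → C)) ↔ ((¬B ∧ (B ∧ B)) → ((C ↔ C) → (B → ¬B)))) = 3 ↔ 1 = 2
¬((((¬¬B ∧ (A ∧ A)) → (C → (B → A))) → (¬A → (¬C ∧ C))) ↔ ((¬C ∧ ¬(B → C)) ↔ ((¬B ∧ (B ∧ B)) → ((C ↔ C) → (B → ¬B))))) = ¬2 = 2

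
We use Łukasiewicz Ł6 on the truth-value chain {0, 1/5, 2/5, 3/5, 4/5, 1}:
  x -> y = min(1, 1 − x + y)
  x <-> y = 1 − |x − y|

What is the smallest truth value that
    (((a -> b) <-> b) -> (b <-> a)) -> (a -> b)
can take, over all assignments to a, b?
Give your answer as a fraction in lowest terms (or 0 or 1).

3/5

Take a = 2/5, b = 0:
a -> b = 2/5 -> 0 = 3/5
(a -> b) <-> b = 3/5 <-> 0 = 2/5
b <-> a = 0 <-> 2/5 = 3/5
((a -> b) <-> b) -> (b <-> a) = 2/5 -> 3/5 = 1
a -> b = 2/5 -> 0 = 3/5
(((a -> b) <-> b) -> (b <-> a)) -> (a -> b) = 1 -> 3/5 = 3/5
No assignment yields a value below 3/5, so this is the minimum.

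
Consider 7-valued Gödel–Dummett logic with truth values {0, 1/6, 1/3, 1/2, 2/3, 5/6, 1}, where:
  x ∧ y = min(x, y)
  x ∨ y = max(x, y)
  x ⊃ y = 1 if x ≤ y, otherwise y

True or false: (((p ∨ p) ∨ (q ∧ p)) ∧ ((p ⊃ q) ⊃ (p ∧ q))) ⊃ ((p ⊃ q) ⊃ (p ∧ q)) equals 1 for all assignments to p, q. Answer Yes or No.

Yes

At p = 1/6, q = 2/3, for instance:
p ∨ p = 1/6 ∨ 1/6 = 1/6
q ∧ p = 2/3 ∧ 1/6 = 1/6
(p ∨ p) ∨ (q ∧ p) = 1/6 ∨ 1/6 = 1/6
p ⊃ q = 1/6 ⊃ 2/3 = 1
p ∧ q = 1/6 ∧ 2/3 = 1/6
(p ⊃ q) ⊃ (p ∧ q) = 1 ⊃ 1/6 = 1/6
((p ∨ p) ∨ (q ∧ p)) ∧ ((p ⊃ q) ⊃ (p ∧ q)) = 1/6 ∧ 1/6 = 1/6
(((p ∨ p) ∨ (q ∧ p)) ∧ ((p ⊃ q) ⊃ (p ∧ q))) ⊃ ((p ⊃ q) ⊃ (p ∧ q)) = 1/6 ⊃ 1/6 = 1
and checking the remaining 48 assignments likewise gives ≥ 1 in every case.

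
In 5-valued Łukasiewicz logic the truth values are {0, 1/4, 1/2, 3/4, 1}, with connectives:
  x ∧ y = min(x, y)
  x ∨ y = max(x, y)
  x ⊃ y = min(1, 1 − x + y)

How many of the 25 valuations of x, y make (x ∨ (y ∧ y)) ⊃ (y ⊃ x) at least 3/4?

value 1: 19 assignments (counts)
value 3/4: 2 assignments (counts)
value 1/2: 2 assignments
value 1/4: 1 assignment
value 0: 1 assignment
So 21 of the 25 assignments meet the threshold.

21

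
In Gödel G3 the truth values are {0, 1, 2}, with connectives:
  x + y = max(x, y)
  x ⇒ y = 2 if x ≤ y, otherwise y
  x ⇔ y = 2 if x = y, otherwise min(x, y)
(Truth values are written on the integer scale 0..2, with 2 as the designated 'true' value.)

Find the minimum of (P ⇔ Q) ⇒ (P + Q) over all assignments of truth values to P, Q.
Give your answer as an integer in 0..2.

Take P = 0, Q = 0:
P ⇔ Q = 0 ⇔ 0 = 2
P + Q = 0 + 0 = 0
(P ⇔ Q) ⇒ (P + Q) = 2 ⇒ 0 = 0
No assignment yields a value below 0, so this is the minimum.

0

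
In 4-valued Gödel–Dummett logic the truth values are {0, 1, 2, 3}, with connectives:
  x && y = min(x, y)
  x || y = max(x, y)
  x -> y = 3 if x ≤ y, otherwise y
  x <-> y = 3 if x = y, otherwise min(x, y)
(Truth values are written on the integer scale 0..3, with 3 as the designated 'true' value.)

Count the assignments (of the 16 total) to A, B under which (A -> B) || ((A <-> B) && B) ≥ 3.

A = 0, B = 0 ↦ 3  ≥
A = 0, B = 1 ↦ 3  ≥
A = 0, B = 2 ↦ 3  ≥
A = 0, B = 3 ↦ 3  ≥
A = 1, B = 0 ↦ 0  <
A = 1, B = 1 ↦ 3  ≥
A = 1, B = 2 ↦ 3  ≥
A = 1, B = 3 ↦ 3  ≥
A = 2, B = 0 ↦ 0  <
A = 2, B = 1 ↦ 1  <
A = 2, B = 2 ↦ 3  ≥
A = 2, B = 3 ↦ 3  ≥
A = 3, B = 0 ↦ 0  <
A = 3, B = 1 ↦ 1  <
A = 3, B = 2 ↦ 2  <
A = 3, B = 3 ↦ 3  ≥
So 10 of the 16 assignments meet the threshold.

10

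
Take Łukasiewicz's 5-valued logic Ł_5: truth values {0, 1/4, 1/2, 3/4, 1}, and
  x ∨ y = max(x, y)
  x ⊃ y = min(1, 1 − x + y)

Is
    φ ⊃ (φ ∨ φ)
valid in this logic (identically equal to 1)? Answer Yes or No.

φ = 0 ↦ 1
φ = 1/4 ↦ 1
φ = 1/2 ↦ 1
φ = 3/4 ↦ 1
φ = 1 ↦ 1
Every assignment gives a value ≥ 1.

Yes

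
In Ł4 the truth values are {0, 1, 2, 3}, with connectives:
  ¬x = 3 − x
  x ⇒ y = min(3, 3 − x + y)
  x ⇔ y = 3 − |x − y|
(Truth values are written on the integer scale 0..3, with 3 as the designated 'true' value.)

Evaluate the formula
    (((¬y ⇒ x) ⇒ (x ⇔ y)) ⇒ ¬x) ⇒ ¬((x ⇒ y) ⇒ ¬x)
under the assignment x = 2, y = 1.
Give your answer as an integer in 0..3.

2

¬y = ¬1 = 2
¬y ⇒ x = 2 ⇒ 2 = 3
x ⇔ y = 2 ⇔ 1 = 2
(¬y ⇒ x) ⇒ (x ⇔ y) = 3 ⇒ 2 = 2
¬x = ¬2 = 1
((¬y ⇒ x) ⇒ (x ⇔ y)) ⇒ ¬x = 2 ⇒ 1 = 2
x ⇒ y = 2 ⇒ 1 = 2
¬x = ¬2 = 1
(x ⇒ y) ⇒ ¬x = 2 ⇒ 1 = 2
¬((x ⇒ y) ⇒ ¬x) = ¬2 = 1
(((¬y ⇒ x) ⇒ (x ⇔ y)) ⇒ ¬x) ⇒ ¬((x ⇒ y) ⇒ ¬x) = 2 ⇒ 1 = 2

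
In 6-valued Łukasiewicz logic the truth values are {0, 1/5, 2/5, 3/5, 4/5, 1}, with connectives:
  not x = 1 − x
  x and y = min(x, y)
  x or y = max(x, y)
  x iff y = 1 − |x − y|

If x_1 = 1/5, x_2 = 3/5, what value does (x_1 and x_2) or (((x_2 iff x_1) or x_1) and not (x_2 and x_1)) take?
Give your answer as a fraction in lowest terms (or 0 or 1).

x_1 and x_2 = 1/5 and 3/5 = 1/5
x_2 iff x_1 = 3/5 iff 1/5 = 3/5
(x_2 iff x_1) or x_1 = 3/5 or 1/5 = 3/5
x_2 and x_1 = 3/5 and 1/5 = 1/5
not (x_2 and x_1) = not 1/5 = 4/5
((x_2 iff x_1) or x_1) and not (x_2 and x_1) = 3/5 and 4/5 = 3/5
(x_1 and x_2) or (((x_2 iff x_1) or x_1) and not (x_2 and x_1)) = 1/5 or 3/5 = 3/5

3/5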